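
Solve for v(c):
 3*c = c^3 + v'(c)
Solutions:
 v(c) = C1 - c^4/4 + 3*c^2/2


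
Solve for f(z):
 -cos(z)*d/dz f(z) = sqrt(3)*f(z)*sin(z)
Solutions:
 f(z) = C1*cos(z)^(sqrt(3))


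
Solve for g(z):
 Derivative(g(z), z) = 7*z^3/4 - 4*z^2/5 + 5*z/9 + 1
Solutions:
 g(z) = C1 + 7*z^4/16 - 4*z^3/15 + 5*z^2/18 + z


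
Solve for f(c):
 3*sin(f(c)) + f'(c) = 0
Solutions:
 f(c) = -acos((-C1 - exp(6*c))/(C1 - exp(6*c))) + 2*pi
 f(c) = acos((-C1 - exp(6*c))/(C1 - exp(6*c)))


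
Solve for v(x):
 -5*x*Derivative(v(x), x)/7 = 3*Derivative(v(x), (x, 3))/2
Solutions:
 v(x) = C1 + Integral(C2*airyai(-10^(1/3)*21^(2/3)*x/21) + C3*airybi(-10^(1/3)*21^(2/3)*x/21), x)


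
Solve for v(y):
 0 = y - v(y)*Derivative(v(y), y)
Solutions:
 v(y) = -sqrt(C1 + y^2)
 v(y) = sqrt(C1 + y^2)


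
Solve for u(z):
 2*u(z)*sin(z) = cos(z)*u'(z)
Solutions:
 u(z) = C1/cos(z)^2


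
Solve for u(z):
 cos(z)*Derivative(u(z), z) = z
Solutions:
 u(z) = C1 + Integral(z/cos(z), z)


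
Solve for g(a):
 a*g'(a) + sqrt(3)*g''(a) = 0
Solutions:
 g(a) = C1 + C2*erf(sqrt(2)*3^(3/4)*a/6)


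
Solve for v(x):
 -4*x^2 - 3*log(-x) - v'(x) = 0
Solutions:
 v(x) = C1 - 4*x^3/3 - 3*x*log(-x) + 3*x


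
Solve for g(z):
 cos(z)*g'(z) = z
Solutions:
 g(z) = C1 + Integral(z/cos(z), z)


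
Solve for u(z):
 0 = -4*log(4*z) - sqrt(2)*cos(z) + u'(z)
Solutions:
 u(z) = C1 + 4*z*log(z) - 4*z + 8*z*log(2) + sqrt(2)*sin(z)


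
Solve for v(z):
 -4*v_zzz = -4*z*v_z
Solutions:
 v(z) = C1 + Integral(C2*airyai(z) + C3*airybi(z), z)


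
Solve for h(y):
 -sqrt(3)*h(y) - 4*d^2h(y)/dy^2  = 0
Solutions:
 h(y) = C1*sin(3^(1/4)*y/2) + C2*cos(3^(1/4)*y/2)


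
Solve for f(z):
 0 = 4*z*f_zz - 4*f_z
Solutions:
 f(z) = C1 + C2*z^2


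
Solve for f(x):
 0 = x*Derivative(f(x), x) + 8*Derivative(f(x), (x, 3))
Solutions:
 f(x) = C1 + Integral(C2*airyai(-x/2) + C3*airybi(-x/2), x)


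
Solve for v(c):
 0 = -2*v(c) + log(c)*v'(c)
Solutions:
 v(c) = C1*exp(2*li(c))


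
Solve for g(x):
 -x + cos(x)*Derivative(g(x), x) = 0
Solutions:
 g(x) = C1 + Integral(x/cos(x), x)


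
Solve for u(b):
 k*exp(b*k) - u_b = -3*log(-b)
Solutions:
 u(b) = C1 + 3*b*log(-b) - 3*b + exp(b*k)


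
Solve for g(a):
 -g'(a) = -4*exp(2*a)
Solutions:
 g(a) = C1 + 2*exp(2*a)


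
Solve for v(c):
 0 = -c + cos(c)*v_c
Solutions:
 v(c) = C1 + Integral(c/cos(c), c)


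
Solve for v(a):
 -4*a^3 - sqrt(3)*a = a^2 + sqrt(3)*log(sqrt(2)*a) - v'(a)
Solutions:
 v(a) = C1 + a^4 + a^3/3 + sqrt(3)*a^2/2 + sqrt(3)*a*log(a) - sqrt(3)*a + sqrt(3)*a*log(2)/2


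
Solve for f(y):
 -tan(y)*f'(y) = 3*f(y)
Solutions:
 f(y) = C1/sin(y)^3


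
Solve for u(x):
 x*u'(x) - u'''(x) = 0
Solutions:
 u(x) = C1 + Integral(C2*airyai(x) + C3*airybi(x), x)


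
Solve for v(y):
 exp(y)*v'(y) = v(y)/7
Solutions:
 v(y) = C1*exp(-exp(-y)/7)


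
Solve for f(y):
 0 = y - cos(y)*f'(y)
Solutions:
 f(y) = C1 + Integral(y/cos(y), y)


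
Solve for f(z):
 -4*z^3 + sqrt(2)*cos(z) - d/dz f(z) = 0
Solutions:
 f(z) = C1 - z^4 + sqrt(2)*sin(z)


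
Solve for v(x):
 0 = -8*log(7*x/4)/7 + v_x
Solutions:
 v(x) = C1 + 8*x*log(x)/7 - 16*x*log(2)/7 - 8*x/7 + 8*x*log(7)/7


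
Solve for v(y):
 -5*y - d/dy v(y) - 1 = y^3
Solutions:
 v(y) = C1 - y^4/4 - 5*y^2/2 - y


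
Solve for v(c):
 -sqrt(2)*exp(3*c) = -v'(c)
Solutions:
 v(c) = C1 + sqrt(2)*exp(3*c)/3


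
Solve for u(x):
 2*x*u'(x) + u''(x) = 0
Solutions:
 u(x) = C1 + C2*erf(x)


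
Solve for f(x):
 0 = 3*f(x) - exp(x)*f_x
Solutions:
 f(x) = C1*exp(-3*exp(-x))


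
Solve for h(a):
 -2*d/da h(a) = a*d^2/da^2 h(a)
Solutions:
 h(a) = C1 + C2/a


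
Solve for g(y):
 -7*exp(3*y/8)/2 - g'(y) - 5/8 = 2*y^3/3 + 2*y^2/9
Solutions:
 g(y) = C1 - y^4/6 - 2*y^3/27 - 5*y/8 - 28*exp(3*y/8)/3


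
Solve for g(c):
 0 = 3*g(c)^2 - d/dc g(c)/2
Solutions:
 g(c) = -1/(C1 + 6*c)


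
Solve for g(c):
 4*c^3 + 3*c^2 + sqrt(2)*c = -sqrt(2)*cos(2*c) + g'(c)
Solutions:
 g(c) = C1 + c^4 + c^3 + sqrt(2)*c^2/2 + sqrt(2)*sin(2*c)/2


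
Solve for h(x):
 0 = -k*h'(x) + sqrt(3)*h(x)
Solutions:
 h(x) = C1*exp(sqrt(3)*x/k)


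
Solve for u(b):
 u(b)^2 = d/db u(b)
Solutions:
 u(b) = -1/(C1 + b)


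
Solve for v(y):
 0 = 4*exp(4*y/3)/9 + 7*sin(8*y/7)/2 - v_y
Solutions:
 v(y) = C1 + exp(4*y/3)/3 - 49*cos(8*y/7)/16


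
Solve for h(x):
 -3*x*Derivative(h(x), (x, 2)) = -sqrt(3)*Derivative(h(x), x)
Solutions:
 h(x) = C1 + C2*x^(sqrt(3)/3 + 1)


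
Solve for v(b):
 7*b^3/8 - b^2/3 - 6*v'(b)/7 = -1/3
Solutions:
 v(b) = C1 + 49*b^4/192 - 7*b^3/54 + 7*b/18


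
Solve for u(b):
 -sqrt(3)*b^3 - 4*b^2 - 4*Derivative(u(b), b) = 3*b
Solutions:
 u(b) = C1 - sqrt(3)*b^4/16 - b^3/3 - 3*b^2/8


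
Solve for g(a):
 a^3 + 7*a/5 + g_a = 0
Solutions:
 g(a) = C1 - a^4/4 - 7*a^2/10


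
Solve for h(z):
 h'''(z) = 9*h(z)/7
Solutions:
 h(z) = C3*exp(21^(2/3)*z/7) + (C1*sin(3*3^(1/6)*7^(2/3)*z/14) + C2*cos(3*3^(1/6)*7^(2/3)*z/14))*exp(-21^(2/3)*z/14)


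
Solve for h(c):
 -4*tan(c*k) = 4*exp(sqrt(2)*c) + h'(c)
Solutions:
 h(c) = C1 - 4*Piecewise((-log(cos(c*k))/k, Ne(k, 0)), (0, True)) - 2*sqrt(2)*exp(sqrt(2)*c)


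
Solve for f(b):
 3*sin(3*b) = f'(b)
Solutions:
 f(b) = C1 - cos(3*b)


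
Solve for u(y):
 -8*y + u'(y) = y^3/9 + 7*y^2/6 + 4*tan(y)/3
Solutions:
 u(y) = C1 + y^4/36 + 7*y^3/18 + 4*y^2 - 4*log(cos(y))/3


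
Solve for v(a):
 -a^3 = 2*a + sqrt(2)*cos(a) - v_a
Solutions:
 v(a) = C1 + a^4/4 + a^2 + sqrt(2)*sin(a)


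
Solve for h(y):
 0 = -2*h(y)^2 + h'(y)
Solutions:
 h(y) = -1/(C1 + 2*y)


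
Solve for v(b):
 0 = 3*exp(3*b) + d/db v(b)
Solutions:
 v(b) = C1 - exp(3*b)


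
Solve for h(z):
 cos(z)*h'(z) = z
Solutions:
 h(z) = C1 + Integral(z/cos(z), z)


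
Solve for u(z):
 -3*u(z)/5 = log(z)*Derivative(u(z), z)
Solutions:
 u(z) = C1*exp(-3*li(z)/5)


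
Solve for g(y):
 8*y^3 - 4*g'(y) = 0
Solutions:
 g(y) = C1 + y^4/2


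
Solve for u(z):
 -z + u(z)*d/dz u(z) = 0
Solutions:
 u(z) = -sqrt(C1 + z^2)
 u(z) = sqrt(C1 + z^2)


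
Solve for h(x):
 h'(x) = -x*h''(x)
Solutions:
 h(x) = C1 + C2*log(x)


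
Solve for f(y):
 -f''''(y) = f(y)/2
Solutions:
 f(y) = (C1*sin(2^(1/4)*y/2) + C2*cos(2^(1/4)*y/2))*exp(-2^(1/4)*y/2) + (C3*sin(2^(1/4)*y/2) + C4*cos(2^(1/4)*y/2))*exp(2^(1/4)*y/2)


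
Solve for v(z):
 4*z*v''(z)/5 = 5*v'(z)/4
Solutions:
 v(z) = C1 + C2*z^(41/16)


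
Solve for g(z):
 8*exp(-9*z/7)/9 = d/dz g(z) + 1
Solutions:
 g(z) = C1 - z - 56*exp(-9*z/7)/81


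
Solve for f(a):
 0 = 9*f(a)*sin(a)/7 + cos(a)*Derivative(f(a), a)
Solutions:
 f(a) = C1*cos(a)^(9/7)


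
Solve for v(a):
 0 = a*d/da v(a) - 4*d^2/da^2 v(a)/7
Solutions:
 v(a) = C1 + C2*erfi(sqrt(14)*a/4)


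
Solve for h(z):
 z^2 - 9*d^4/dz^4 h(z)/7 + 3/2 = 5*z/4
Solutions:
 h(z) = C1 + C2*z + C3*z^2 + C4*z^3 + 7*z^6/3240 - 7*z^5/864 + 7*z^4/144


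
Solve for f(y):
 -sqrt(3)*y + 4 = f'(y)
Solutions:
 f(y) = C1 - sqrt(3)*y^2/2 + 4*y


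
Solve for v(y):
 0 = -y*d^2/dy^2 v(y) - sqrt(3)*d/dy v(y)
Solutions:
 v(y) = C1 + C2*y^(1 - sqrt(3))


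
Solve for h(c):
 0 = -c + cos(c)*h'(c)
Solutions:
 h(c) = C1 + Integral(c/cos(c), c)


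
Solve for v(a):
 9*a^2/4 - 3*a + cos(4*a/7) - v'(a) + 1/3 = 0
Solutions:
 v(a) = C1 + 3*a^3/4 - 3*a^2/2 + a/3 + 7*sin(4*a/7)/4


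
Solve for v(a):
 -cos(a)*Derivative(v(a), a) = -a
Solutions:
 v(a) = C1 + Integral(a/cos(a), a)


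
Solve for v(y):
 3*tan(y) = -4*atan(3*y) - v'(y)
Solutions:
 v(y) = C1 - 4*y*atan(3*y) + 2*log(9*y^2 + 1)/3 + 3*log(cos(y))


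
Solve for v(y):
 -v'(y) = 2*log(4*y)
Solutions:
 v(y) = C1 - 2*y*log(y) - y*log(16) + 2*y


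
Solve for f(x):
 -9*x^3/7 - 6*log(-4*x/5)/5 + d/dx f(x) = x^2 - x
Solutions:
 f(x) = C1 + 9*x^4/28 + x^3/3 - x^2/2 + 6*x*log(-x)/5 + 6*x*(-log(5) - 1 + 2*log(2))/5


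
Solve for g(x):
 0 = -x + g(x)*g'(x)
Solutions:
 g(x) = -sqrt(C1 + x^2)
 g(x) = sqrt(C1 + x^2)


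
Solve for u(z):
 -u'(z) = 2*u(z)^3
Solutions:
 u(z) = -sqrt(2)*sqrt(-1/(C1 - 2*z))/2
 u(z) = sqrt(2)*sqrt(-1/(C1 - 2*z))/2


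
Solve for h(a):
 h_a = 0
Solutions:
 h(a) = C1


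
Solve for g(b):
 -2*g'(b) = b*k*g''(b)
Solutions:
 g(b) = C1 + b^(((re(k) - 2)*re(k) + im(k)^2)/(re(k)^2 + im(k)^2))*(C2*sin(2*log(b)*Abs(im(k))/(re(k)^2 + im(k)^2)) + C3*cos(2*log(b)*im(k)/(re(k)^2 + im(k)^2)))


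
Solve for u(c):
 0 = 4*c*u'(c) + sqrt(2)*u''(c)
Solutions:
 u(c) = C1 + C2*erf(2^(1/4)*c)


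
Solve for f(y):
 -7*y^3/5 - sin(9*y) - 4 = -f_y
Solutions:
 f(y) = C1 + 7*y^4/20 + 4*y - cos(9*y)/9


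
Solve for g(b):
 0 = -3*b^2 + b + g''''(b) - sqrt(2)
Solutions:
 g(b) = C1 + C2*b + C3*b^2 + C4*b^3 + b^6/120 - b^5/120 + sqrt(2)*b^4/24


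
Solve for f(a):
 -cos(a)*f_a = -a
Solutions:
 f(a) = C1 + Integral(a/cos(a), a)


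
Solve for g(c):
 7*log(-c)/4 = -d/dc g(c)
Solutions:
 g(c) = C1 - 7*c*log(-c)/4 + 7*c/4


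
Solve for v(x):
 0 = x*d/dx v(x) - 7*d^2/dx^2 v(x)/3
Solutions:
 v(x) = C1 + C2*erfi(sqrt(42)*x/14)


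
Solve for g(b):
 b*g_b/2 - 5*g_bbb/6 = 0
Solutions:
 g(b) = C1 + Integral(C2*airyai(3^(1/3)*5^(2/3)*b/5) + C3*airybi(3^(1/3)*5^(2/3)*b/5), b)


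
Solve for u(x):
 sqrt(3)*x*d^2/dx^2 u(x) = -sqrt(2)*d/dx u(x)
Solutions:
 u(x) = C1 + C2*x^(1 - sqrt(6)/3)


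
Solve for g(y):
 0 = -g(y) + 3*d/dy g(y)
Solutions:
 g(y) = C1*exp(y/3)


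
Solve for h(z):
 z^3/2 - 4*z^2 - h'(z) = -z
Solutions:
 h(z) = C1 + z^4/8 - 4*z^3/3 + z^2/2


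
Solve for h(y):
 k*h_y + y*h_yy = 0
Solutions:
 h(y) = C1 + y^(1 - re(k))*(C2*sin(log(y)*Abs(im(k))) + C3*cos(log(y)*im(k)))


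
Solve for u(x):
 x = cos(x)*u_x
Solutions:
 u(x) = C1 + Integral(x/cos(x), x)


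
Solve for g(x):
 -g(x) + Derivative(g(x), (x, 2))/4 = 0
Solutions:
 g(x) = C1*exp(-2*x) + C2*exp(2*x)


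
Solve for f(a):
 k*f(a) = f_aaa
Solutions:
 f(a) = C1*exp(a*k^(1/3)) + C2*exp(a*k^(1/3)*(-1 + sqrt(3)*I)/2) + C3*exp(-a*k^(1/3)*(1 + sqrt(3)*I)/2)


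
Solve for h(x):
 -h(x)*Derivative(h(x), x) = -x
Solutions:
 h(x) = -sqrt(C1 + x^2)
 h(x) = sqrt(C1 + x^2)


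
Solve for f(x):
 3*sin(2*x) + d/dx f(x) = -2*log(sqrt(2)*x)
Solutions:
 f(x) = C1 - 2*x*log(x) - x*log(2) + 2*x + 3*cos(2*x)/2


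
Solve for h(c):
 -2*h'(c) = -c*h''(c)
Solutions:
 h(c) = C1 + C2*c^3


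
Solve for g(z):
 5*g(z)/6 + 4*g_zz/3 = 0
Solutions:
 g(z) = C1*sin(sqrt(10)*z/4) + C2*cos(sqrt(10)*z/4)


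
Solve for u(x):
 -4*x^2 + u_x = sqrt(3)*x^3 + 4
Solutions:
 u(x) = C1 + sqrt(3)*x^4/4 + 4*x^3/3 + 4*x


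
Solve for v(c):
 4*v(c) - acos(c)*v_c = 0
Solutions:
 v(c) = C1*exp(4*Integral(1/acos(c), c))


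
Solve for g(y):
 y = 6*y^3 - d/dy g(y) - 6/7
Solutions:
 g(y) = C1 + 3*y^4/2 - y^2/2 - 6*y/7


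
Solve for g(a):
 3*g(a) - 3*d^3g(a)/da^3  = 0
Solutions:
 g(a) = C3*exp(a) + (C1*sin(sqrt(3)*a/2) + C2*cos(sqrt(3)*a/2))*exp(-a/2)


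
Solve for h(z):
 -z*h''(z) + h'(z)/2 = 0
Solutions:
 h(z) = C1 + C2*z^(3/2)


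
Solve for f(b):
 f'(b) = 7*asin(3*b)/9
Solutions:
 f(b) = C1 + 7*b*asin(3*b)/9 + 7*sqrt(1 - 9*b^2)/27


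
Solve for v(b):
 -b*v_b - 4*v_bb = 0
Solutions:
 v(b) = C1 + C2*erf(sqrt(2)*b/4)


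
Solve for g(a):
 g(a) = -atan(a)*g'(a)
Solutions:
 g(a) = C1*exp(-Integral(1/atan(a), a))


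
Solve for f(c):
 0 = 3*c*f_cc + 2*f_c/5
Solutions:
 f(c) = C1 + C2*c^(13/15)


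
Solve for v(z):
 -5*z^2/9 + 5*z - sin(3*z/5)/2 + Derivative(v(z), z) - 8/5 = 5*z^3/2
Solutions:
 v(z) = C1 + 5*z^4/8 + 5*z^3/27 - 5*z^2/2 + 8*z/5 - 5*cos(3*z/5)/6


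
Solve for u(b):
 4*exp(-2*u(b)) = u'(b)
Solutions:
 u(b) = log(-sqrt(C1 + 8*b))
 u(b) = log(C1 + 8*b)/2


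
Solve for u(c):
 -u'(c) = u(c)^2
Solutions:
 u(c) = 1/(C1 + c)


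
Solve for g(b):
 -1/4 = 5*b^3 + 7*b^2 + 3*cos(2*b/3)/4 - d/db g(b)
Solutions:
 g(b) = C1 + 5*b^4/4 + 7*b^3/3 + b/4 + 9*sin(b/3)*cos(b/3)/4


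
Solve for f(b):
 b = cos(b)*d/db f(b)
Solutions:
 f(b) = C1 + Integral(b/cos(b), b)


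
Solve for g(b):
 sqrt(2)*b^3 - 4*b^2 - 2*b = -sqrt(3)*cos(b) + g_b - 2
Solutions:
 g(b) = C1 + sqrt(2)*b^4/4 - 4*b^3/3 - b^2 + 2*b + sqrt(3)*sin(b)


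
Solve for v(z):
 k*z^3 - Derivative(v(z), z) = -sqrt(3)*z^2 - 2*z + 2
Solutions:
 v(z) = C1 + k*z^4/4 + sqrt(3)*z^3/3 + z^2 - 2*z


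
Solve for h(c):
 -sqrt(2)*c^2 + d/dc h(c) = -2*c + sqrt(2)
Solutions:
 h(c) = C1 + sqrt(2)*c^3/3 - c^2 + sqrt(2)*c


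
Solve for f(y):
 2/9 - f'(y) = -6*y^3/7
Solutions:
 f(y) = C1 + 3*y^4/14 + 2*y/9


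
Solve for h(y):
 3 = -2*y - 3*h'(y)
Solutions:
 h(y) = C1 - y^2/3 - y


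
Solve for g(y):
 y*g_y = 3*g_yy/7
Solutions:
 g(y) = C1 + C2*erfi(sqrt(42)*y/6)


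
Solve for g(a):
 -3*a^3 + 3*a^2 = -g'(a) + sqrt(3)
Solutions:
 g(a) = C1 + 3*a^4/4 - a^3 + sqrt(3)*a


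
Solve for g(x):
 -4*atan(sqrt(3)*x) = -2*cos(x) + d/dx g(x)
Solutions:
 g(x) = C1 - 4*x*atan(sqrt(3)*x) + 2*sqrt(3)*log(3*x^2 + 1)/3 + 2*sin(x)


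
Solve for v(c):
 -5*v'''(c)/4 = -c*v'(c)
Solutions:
 v(c) = C1 + Integral(C2*airyai(10^(2/3)*c/5) + C3*airybi(10^(2/3)*c/5), c)


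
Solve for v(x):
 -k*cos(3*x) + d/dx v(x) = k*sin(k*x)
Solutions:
 v(x) = C1 + k*sin(3*x)/3 - cos(k*x)


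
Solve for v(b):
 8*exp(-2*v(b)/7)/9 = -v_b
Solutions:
 v(b) = 7*log(-sqrt(C1 - 8*b)) - 7*log(21) + 7*log(14)/2
 v(b) = 7*log(C1 - 8*b)/2 - 7*log(21) + 7*log(14)/2


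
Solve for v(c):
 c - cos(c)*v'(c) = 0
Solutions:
 v(c) = C1 + Integral(c/cos(c), c)


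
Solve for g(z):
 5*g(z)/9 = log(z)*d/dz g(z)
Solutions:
 g(z) = C1*exp(5*li(z)/9)


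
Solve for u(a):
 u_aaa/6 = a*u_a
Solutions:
 u(a) = C1 + Integral(C2*airyai(6^(1/3)*a) + C3*airybi(6^(1/3)*a), a)


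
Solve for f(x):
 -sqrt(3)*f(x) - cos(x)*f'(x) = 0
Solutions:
 f(x) = C1*(sin(x) - 1)^(sqrt(3)/2)/(sin(x) + 1)^(sqrt(3)/2)


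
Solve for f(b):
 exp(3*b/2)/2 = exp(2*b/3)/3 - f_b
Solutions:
 f(b) = C1 + exp(2*b/3)/2 - exp(3*b/2)/3


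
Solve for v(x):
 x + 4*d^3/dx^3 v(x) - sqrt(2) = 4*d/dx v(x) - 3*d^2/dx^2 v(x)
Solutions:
 v(x) = C1 + C2*exp(x*(-3 + sqrt(73))/8) + C3*exp(-x*(3 + sqrt(73))/8) + x^2/8 - sqrt(2)*x/4 + 3*x/16


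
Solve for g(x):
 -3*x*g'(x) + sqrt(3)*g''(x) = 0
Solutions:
 g(x) = C1 + C2*erfi(sqrt(2)*3^(1/4)*x/2)


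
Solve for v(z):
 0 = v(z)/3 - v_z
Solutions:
 v(z) = C1*exp(z/3)


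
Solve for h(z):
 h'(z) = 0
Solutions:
 h(z) = C1


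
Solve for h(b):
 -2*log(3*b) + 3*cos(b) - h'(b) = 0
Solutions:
 h(b) = C1 - 2*b*log(b) - 2*b*log(3) + 2*b + 3*sin(b)


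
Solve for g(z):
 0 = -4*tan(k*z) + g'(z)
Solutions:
 g(z) = C1 + 4*Piecewise((-log(cos(k*z))/k, Ne(k, 0)), (0, True))


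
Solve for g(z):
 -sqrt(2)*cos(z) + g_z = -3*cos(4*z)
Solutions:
 g(z) = C1 + sqrt(2)*sin(z) - 3*sin(4*z)/4


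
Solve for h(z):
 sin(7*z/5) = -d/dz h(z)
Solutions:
 h(z) = C1 + 5*cos(7*z/5)/7


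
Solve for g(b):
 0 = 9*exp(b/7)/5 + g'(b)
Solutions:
 g(b) = C1 - 63*exp(b/7)/5


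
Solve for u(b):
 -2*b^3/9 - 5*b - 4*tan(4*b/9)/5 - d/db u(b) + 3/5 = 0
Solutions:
 u(b) = C1 - b^4/18 - 5*b^2/2 + 3*b/5 + 9*log(cos(4*b/9))/5


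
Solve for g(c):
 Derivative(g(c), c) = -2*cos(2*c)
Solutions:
 g(c) = C1 - sin(2*c)


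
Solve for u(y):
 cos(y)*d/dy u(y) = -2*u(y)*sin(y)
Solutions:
 u(y) = C1*cos(y)^2


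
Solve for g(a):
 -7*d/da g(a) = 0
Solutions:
 g(a) = C1


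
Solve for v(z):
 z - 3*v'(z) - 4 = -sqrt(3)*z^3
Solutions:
 v(z) = C1 + sqrt(3)*z^4/12 + z^2/6 - 4*z/3


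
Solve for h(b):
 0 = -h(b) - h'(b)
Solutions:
 h(b) = C1*exp(-b)


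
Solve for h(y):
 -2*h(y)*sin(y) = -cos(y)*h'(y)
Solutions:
 h(y) = C1/cos(y)^2


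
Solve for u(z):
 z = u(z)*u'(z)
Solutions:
 u(z) = -sqrt(C1 + z^2)
 u(z) = sqrt(C1 + z^2)


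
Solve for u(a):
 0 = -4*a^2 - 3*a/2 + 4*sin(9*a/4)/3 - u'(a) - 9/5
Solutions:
 u(a) = C1 - 4*a^3/3 - 3*a^2/4 - 9*a/5 - 16*cos(9*a/4)/27


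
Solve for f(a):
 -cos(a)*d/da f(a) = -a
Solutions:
 f(a) = C1 + Integral(a/cos(a), a)


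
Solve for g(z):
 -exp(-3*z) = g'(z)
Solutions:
 g(z) = C1 + exp(-3*z)/3


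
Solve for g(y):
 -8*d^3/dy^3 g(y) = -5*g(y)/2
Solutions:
 g(y) = C3*exp(2^(2/3)*5^(1/3)*y/4) + (C1*sin(2^(2/3)*sqrt(3)*5^(1/3)*y/8) + C2*cos(2^(2/3)*sqrt(3)*5^(1/3)*y/8))*exp(-2^(2/3)*5^(1/3)*y/8)


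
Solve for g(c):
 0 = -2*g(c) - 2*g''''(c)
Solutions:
 g(c) = (C1*sin(sqrt(2)*c/2) + C2*cos(sqrt(2)*c/2))*exp(-sqrt(2)*c/2) + (C3*sin(sqrt(2)*c/2) + C4*cos(sqrt(2)*c/2))*exp(sqrt(2)*c/2)


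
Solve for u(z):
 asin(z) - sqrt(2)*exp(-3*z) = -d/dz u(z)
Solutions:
 u(z) = C1 - z*asin(z) - sqrt(1 - z^2) - sqrt(2)*exp(-3*z)/3


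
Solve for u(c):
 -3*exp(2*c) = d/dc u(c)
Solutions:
 u(c) = C1 - 3*exp(2*c)/2


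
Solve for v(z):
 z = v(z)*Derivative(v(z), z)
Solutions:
 v(z) = -sqrt(C1 + z^2)
 v(z) = sqrt(C1 + z^2)


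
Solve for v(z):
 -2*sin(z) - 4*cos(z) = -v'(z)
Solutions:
 v(z) = C1 + 4*sin(z) - 2*cos(z)


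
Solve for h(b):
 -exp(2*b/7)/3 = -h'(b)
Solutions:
 h(b) = C1 + 7*exp(2*b/7)/6


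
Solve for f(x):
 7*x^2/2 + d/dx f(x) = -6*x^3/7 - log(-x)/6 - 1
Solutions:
 f(x) = C1 - 3*x^4/14 - 7*x^3/6 - x*log(-x)/6 - 5*x/6


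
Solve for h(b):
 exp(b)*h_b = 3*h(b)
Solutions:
 h(b) = C1*exp(-3*exp(-b))


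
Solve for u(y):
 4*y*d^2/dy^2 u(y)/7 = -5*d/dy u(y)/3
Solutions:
 u(y) = C1 + C2/y^(23/12)


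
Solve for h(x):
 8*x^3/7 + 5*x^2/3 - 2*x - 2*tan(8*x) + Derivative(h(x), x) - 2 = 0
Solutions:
 h(x) = C1 - 2*x^4/7 - 5*x^3/9 + x^2 + 2*x - log(cos(8*x))/4


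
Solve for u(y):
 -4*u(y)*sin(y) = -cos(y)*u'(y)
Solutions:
 u(y) = C1/cos(y)^4


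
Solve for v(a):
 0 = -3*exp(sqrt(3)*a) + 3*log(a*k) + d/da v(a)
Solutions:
 v(a) = C1 - 3*a*log(a*k) + 3*a + sqrt(3)*exp(sqrt(3)*a)


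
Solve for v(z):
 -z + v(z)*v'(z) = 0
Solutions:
 v(z) = -sqrt(C1 + z^2)
 v(z) = sqrt(C1 + z^2)


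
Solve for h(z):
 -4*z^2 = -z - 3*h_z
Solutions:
 h(z) = C1 + 4*z^3/9 - z^2/6


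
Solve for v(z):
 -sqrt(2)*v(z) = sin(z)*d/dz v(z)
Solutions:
 v(z) = C1*(cos(z) + 1)^(sqrt(2)/2)/(cos(z) - 1)^(sqrt(2)/2)


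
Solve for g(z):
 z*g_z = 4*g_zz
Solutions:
 g(z) = C1 + C2*erfi(sqrt(2)*z/4)


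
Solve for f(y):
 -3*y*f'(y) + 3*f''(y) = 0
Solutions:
 f(y) = C1 + C2*erfi(sqrt(2)*y/2)


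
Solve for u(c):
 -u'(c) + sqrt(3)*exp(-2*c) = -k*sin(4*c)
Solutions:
 u(c) = C1 - k*cos(4*c)/4 - sqrt(3)*exp(-2*c)/2


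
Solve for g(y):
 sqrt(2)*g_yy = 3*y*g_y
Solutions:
 g(y) = C1 + C2*erfi(2^(1/4)*sqrt(3)*y/2)


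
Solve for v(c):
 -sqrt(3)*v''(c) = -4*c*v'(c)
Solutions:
 v(c) = C1 + C2*erfi(sqrt(2)*3^(3/4)*c/3)


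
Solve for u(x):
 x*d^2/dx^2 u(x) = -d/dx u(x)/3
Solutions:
 u(x) = C1 + C2*x^(2/3)


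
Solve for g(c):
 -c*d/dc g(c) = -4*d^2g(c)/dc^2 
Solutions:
 g(c) = C1 + C2*erfi(sqrt(2)*c/4)


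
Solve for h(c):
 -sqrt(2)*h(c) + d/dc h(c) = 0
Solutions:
 h(c) = C1*exp(sqrt(2)*c)


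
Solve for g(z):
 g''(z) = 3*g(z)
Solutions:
 g(z) = C1*exp(-sqrt(3)*z) + C2*exp(sqrt(3)*z)


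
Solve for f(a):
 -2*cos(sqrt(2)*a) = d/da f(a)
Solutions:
 f(a) = C1 - sqrt(2)*sin(sqrt(2)*a)


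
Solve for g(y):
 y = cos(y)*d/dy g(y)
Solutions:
 g(y) = C1 + Integral(y/cos(y), y)


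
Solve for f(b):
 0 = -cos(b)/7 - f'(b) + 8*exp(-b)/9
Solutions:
 f(b) = C1 - sin(b)/7 - 8*exp(-b)/9


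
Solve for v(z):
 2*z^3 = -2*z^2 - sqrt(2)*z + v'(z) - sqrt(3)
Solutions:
 v(z) = C1 + z^4/2 + 2*z^3/3 + sqrt(2)*z^2/2 + sqrt(3)*z


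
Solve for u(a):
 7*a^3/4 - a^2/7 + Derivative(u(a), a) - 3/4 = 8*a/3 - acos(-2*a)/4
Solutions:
 u(a) = C1 - 7*a^4/16 + a^3/21 + 4*a^2/3 - a*acos(-2*a)/4 + 3*a/4 - sqrt(1 - 4*a^2)/8


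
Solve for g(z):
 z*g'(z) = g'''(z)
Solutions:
 g(z) = C1 + Integral(C2*airyai(z) + C3*airybi(z), z)


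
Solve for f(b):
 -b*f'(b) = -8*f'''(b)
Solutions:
 f(b) = C1 + Integral(C2*airyai(b/2) + C3*airybi(b/2), b)


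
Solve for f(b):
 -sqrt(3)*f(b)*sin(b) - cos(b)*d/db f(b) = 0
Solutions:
 f(b) = C1*cos(b)^(sqrt(3))


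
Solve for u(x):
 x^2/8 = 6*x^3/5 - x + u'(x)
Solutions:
 u(x) = C1 - 3*x^4/10 + x^3/24 + x^2/2


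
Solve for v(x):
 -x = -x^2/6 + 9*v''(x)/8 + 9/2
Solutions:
 v(x) = C1 + C2*x + x^4/81 - 4*x^3/27 - 2*x^2


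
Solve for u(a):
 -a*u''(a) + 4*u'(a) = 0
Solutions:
 u(a) = C1 + C2*a^5


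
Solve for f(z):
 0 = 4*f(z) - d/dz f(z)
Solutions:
 f(z) = C1*exp(4*z)


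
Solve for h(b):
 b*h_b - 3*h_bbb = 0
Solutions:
 h(b) = C1 + Integral(C2*airyai(3^(2/3)*b/3) + C3*airybi(3^(2/3)*b/3), b)


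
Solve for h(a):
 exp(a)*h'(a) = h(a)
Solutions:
 h(a) = C1*exp(-exp(-a))


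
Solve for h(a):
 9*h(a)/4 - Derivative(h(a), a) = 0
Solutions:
 h(a) = C1*exp(9*a/4)


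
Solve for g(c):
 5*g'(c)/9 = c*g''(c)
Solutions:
 g(c) = C1 + C2*c^(14/9)


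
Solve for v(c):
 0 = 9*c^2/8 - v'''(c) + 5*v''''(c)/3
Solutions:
 v(c) = C1 + C2*c + C3*c^2 + C4*exp(3*c/5) + 3*c^5/160 + 5*c^4/32 + 25*c^3/24


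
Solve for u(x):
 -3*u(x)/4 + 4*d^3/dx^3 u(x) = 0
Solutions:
 u(x) = C3*exp(2^(2/3)*3^(1/3)*x/4) + (C1*sin(2^(2/3)*3^(5/6)*x/8) + C2*cos(2^(2/3)*3^(5/6)*x/8))*exp(-2^(2/3)*3^(1/3)*x/8)


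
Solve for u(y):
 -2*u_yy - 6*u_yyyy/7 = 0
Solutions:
 u(y) = C1 + C2*y + C3*sin(sqrt(21)*y/3) + C4*cos(sqrt(21)*y/3)


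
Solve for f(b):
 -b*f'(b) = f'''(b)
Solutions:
 f(b) = C1 + Integral(C2*airyai(-b) + C3*airybi(-b), b)


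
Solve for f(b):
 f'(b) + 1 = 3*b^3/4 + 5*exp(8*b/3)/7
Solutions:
 f(b) = C1 + 3*b^4/16 - b + 15*exp(8*b/3)/56


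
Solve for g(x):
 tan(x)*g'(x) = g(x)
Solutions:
 g(x) = C1*sin(x)


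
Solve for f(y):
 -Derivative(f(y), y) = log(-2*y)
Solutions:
 f(y) = C1 - y*log(-y) + y*(1 - log(2))


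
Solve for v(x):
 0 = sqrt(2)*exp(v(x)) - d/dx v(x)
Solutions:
 v(x) = log(-1/(C1 + sqrt(2)*x))


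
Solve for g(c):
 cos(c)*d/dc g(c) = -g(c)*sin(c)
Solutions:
 g(c) = C1*cos(c)


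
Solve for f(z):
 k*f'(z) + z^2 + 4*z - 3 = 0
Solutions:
 f(z) = C1 - z^3/(3*k) - 2*z^2/k + 3*z/k


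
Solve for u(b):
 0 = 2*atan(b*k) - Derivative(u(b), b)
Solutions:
 u(b) = C1 + 2*Piecewise((b*atan(b*k) - log(b^2*k^2 + 1)/(2*k), Ne(k, 0)), (0, True))


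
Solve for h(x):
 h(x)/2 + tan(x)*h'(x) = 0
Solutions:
 h(x) = C1/sqrt(sin(x))


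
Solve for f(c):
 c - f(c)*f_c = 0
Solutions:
 f(c) = -sqrt(C1 + c^2)
 f(c) = sqrt(C1 + c^2)


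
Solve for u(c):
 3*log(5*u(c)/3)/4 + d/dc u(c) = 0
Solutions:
 -4*Integral(1/(-log(_y) - log(5) + log(3)), (_y, u(c)))/3 = C1 - c


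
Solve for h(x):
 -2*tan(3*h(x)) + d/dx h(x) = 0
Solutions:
 h(x) = -asin(C1*exp(6*x))/3 + pi/3
 h(x) = asin(C1*exp(6*x))/3


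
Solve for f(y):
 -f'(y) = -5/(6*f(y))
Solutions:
 f(y) = -sqrt(C1 + 15*y)/3
 f(y) = sqrt(C1 + 15*y)/3


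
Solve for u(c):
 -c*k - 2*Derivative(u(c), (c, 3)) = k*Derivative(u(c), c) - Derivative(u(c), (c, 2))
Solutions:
 u(c) = C1 + C2*exp(c*(1 - sqrt(1 - 8*k))/4) + C3*exp(c*(sqrt(1 - 8*k) + 1)/4) - c^2/2 - c/k


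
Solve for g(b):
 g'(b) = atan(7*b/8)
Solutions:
 g(b) = C1 + b*atan(7*b/8) - 4*log(49*b^2 + 64)/7


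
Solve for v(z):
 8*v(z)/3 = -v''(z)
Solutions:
 v(z) = C1*sin(2*sqrt(6)*z/3) + C2*cos(2*sqrt(6)*z/3)


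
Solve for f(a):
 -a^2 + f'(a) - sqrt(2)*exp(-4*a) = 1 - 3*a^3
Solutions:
 f(a) = C1 - 3*a^4/4 + a^3/3 + a - sqrt(2)*exp(-4*a)/4


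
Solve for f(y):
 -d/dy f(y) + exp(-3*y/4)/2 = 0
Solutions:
 f(y) = C1 - 2*exp(-3*y/4)/3


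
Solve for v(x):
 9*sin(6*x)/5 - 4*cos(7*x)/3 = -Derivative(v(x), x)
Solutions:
 v(x) = C1 + 4*sin(7*x)/21 + 3*cos(6*x)/10


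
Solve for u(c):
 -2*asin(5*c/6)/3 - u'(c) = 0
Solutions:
 u(c) = C1 - 2*c*asin(5*c/6)/3 - 2*sqrt(36 - 25*c^2)/15


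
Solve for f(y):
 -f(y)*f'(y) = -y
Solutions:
 f(y) = -sqrt(C1 + y^2)
 f(y) = sqrt(C1 + y^2)


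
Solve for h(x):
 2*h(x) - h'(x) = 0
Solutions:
 h(x) = C1*exp(2*x)


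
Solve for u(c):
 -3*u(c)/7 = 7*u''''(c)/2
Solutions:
 u(c) = (C1*sin(2^(3/4)*3^(1/4)*sqrt(7)*c/14) + C2*cos(2^(3/4)*3^(1/4)*sqrt(7)*c/14))*exp(-2^(3/4)*3^(1/4)*sqrt(7)*c/14) + (C3*sin(2^(3/4)*3^(1/4)*sqrt(7)*c/14) + C4*cos(2^(3/4)*3^(1/4)*sqrt(7)*c/14))*exp(2^(3/4)*3^(1/4)*sqrt(7)*c/14)


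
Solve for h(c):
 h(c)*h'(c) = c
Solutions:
 h(c) = -sqrt(C1 + c^2)
 h(c) = sqrt(C1 + c^2)


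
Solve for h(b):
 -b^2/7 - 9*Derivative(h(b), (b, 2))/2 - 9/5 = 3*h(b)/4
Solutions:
 h(b) = C1*sin(sqrt(6)*b/6) + C2*cos(sqrt(6)*b/6) - 4*b^2/21 - 4/35


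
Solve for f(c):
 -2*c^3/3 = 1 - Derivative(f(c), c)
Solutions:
 f(c) = C1 + c^4/6 + c


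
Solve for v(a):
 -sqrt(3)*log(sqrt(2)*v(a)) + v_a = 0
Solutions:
 -2*sqrt(3)*Integral(1/(2*log(_y) + log(2)), (_y, v(a)))/3 = C1 - a


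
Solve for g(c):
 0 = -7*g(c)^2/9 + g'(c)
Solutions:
 g(c) = -9/(C1 + 7*c)


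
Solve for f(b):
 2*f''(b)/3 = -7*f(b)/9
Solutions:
 f(b) = C1*sin(sqrt(42)*b/6) + C2*cos(sqrt(42)*b/6)


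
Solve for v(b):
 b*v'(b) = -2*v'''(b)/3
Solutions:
 v(b) = C1 + Integral(C2*airyai(-2^(2/3)*3^(1/3)*b/2) + C3*airybi(-2^(2/3)*3^(1/3)*b/2), b)


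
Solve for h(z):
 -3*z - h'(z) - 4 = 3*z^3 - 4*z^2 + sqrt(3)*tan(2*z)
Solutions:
 h(z) = C1 - 3*z^4/4 + 4*z^3/3 - 3*z^2/2 - 4*z + sqrt(3)*log(cos(2*z))/2


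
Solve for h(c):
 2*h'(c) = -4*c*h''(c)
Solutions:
 h(c) = C1 + C2*sqrt(c)


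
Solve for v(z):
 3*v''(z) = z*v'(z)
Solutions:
 v(z) = C1 + C2*erfi(sqrt(6)*z/6)


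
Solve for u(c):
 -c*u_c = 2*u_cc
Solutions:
 u(c) = C1 + C2*erf(c/2)


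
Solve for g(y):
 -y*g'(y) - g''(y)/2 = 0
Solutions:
 g(y) = C1 + C2*erf(y)


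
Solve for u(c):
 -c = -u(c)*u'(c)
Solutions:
 u(c) = -sqrt(C1 + c^2)
 u(c) = sqrt(C1 + c^2)


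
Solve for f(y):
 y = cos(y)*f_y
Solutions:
 f(y) = C1 + Integral(y/cos(y), y)


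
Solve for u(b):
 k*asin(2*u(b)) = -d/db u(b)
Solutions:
 Integral(1/asin(2*_y), (_y, u(b))) = C1 - b*k


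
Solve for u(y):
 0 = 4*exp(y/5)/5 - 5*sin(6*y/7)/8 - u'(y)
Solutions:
 u(y) = C1 + 4*exp(y/5) + 35*cos(6*y/7)/48


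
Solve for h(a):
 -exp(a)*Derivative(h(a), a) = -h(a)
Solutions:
 h(a) = C1*exp(-exp(-a))


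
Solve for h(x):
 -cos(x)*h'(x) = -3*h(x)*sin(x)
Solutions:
 h(x) = C1/cos(x)^3


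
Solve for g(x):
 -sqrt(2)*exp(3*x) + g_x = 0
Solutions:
 g(x) = C1 + sqrt(2)*exp(3*x)/3


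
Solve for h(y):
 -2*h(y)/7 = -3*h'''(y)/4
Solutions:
 h(y) = C3*exp(2*21^(2/3)*y/21) + (C1*sin(3^(1/6)*7^(2/3)*y/7) + C2*cos(3^(1/6)*7^(2/3)*y/7))*exp(-21^(2/3)*y/21)


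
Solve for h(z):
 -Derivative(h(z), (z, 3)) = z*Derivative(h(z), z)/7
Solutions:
 h(z) = C1 + Integral(C2*airyai(-7^(2/3)*z/7) + C3*airybi(-7^(2/3)*z/7), z)


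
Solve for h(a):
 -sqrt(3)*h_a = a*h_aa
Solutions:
 h(a) = C1 + C2*a^(1 - sqrt(3))


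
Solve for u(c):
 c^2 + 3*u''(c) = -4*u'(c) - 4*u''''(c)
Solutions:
 u(c) = C1 + C2*exp(-c*(-(4 + sqrt(17))^(1/3) + (4 + sqrt(17))^(-1/3))/4)*sin(sqrt(3)*c*((4 + sqrt(17))^(-1/3) + (4 + sqrt(17))^(1/3))/4) + C3*exp(-c*(-(4 + sqrt(17))^(1/3) + (4 + sqrt(17))^(-1/3))/4)*cos(sqrt(3)*c*((4 + sqrt(17))^(-1/3) + (4 + sqrt(17))^(1/3))/4) + C4*exp(c*(-(4 + sqrt(17))^(1/3) + (4 + sqrt(17))^(-1/3))/2) - c^3/12 + 3*c^2/16 - 9*c/32


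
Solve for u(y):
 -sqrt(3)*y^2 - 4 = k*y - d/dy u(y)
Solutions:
 u(y) = C1 + k*y^2/2 + sqrt(3)*y^3/3 + 4*y


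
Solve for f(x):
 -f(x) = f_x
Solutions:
 f(x) = C1*exp(-x)


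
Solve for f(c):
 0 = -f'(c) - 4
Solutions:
 f(c) = C1 - 4*c


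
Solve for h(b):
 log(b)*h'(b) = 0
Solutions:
 h(b) = C1


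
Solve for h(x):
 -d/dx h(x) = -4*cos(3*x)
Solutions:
 h(x) = C1 + 4*sin(3*x)/3


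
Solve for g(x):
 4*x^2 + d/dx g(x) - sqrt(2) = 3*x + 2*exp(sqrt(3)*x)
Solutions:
 g(x) = C1 - 4*x^3/3 + 3*x^2/2 + sqrt(2)*x + 2*sqrt(3)*exp(sqrt(3)*x)/3


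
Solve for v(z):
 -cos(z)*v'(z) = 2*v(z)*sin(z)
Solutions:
 v(z) = C1*cos(z)^2


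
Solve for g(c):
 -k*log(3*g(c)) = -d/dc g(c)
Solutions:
 Integral(1/(log(_y) + log(3)), (_y, g(c))) = C1 + c*k


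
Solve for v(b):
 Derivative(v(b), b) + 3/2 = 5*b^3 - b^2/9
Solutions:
 v(b) = C1 + 5*b^4/4 - b^3/27 - 3*b/2


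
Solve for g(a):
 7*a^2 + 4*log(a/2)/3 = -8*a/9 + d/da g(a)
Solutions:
 g(a) = C1 + 7*a^3/3 + 4*a^2/9 + 4*a*log(a)/3 - 4*a/3 - 4*a*log(2)/3


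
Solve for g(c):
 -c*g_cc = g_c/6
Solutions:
 g(c) = C1 + C2*c^(5/6)


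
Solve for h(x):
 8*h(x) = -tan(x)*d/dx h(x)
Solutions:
 h(x) = C1/sin(x)^8


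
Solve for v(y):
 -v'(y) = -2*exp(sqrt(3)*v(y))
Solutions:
 v(y) = sqrt(3)*(2*log(-1/(C1 + 2*y)) - log(3))/6


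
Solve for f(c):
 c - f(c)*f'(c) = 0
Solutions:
 f(c) = -sqrt(C1 + c^2)
 f(c) = sqrt(C1 + c^2)


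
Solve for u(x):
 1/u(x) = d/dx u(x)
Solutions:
 u(x) = -sqrt(C1 + 2*x)
 u(x) = sqrt(C1 + 2*x)


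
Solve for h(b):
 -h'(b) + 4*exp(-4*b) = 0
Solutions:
 h(b) = C1 - exp(-4*b)


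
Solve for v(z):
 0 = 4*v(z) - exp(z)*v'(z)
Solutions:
 v(z) = C1*exp(-4*exp(-z))


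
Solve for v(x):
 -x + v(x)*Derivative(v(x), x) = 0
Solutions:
 v(x) = -sqrt(C1 + x^2)
 v(x) = sqrt(C1 + x^2)


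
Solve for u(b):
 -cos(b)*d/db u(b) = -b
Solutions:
 u(b) = C1 + Integral(b/cos(b), b)


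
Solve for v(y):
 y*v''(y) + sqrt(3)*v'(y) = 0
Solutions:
 v(y) = C1 + C2*y^(1 - sqrt(3))


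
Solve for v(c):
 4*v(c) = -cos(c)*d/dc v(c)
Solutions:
 v(c) = C1*(sin(c)^2 - 2*sin(c) + 1)/(sin(c)^2 + 2*sin(c) + 1)


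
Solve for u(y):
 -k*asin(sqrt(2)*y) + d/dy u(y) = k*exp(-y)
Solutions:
 u(y) = C1 + k*(y*asin(sqrt(2)*y) + sqrt(2)*sqrt(1 - 2*y^2)/2 - exp(-y))


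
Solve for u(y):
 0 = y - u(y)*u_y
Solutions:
 u(y) = -sqrt(C1 + y^2)
 u(y) = sqrt(C1 + y^2)


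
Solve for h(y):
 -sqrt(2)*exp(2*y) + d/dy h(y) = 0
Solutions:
 h(y) = C1 + sqrt(2)*exp(2*y)/2


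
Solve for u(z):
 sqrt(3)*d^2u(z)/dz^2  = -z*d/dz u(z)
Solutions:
 u(z) = C1 + C2*erf(sqrt(2)*3^(3/4)*z/6)


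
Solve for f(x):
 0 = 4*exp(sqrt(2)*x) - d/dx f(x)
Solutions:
 f(x) = C1 + 2*sqrt(2)*exp(sqrt(2)*x)


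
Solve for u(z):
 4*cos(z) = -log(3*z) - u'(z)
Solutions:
 u(z) = C1 - z*log(z) - z*log(3) + z - 4*sin(z)


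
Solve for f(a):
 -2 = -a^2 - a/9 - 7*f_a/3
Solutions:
 f(a) = C1 - a^3/7 - a^2/42 + 6*a/7


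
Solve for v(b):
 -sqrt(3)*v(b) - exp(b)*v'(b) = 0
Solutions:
 v(b) = C1*exp(sqrt(3)*exp(-b))


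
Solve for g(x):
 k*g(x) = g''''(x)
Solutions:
 g(x) = C1*exp(-k^(1/4)*x) + C2*exp(k^(1/4)*x) + C3*exp(-I*k^(1/4)*x) + C4*exp(I*k^(1/4)*x)


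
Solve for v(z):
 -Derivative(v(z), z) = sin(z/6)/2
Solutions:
 v(z) = C1 + 3*cos(z/6)


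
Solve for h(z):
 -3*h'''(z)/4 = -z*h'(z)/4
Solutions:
 h(z) = C1 + Integral(C2*airyai(3^(2/3)*z/3) + C3*airybi(3^(2/3)*z/3), z)


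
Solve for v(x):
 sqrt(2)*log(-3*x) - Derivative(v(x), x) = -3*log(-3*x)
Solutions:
 v(x) = C1 + x*(sqrt(2) + 3)*log(-x) + x*(-3 - sqrt(2) + sqrt(2)*log(3) + 3*log(3))


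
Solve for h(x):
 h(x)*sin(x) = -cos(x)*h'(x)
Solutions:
 h(x) = C1*cos(x)


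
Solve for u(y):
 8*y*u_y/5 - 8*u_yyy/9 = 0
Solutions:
 u(y) = C1 + Integral(C2*airyai(15^(2/3)*y/5) + C3*airybi(15^(2/3)*y/5), y)


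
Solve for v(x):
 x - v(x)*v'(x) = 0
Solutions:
 v(x) = -sqrt(C1 + x^2)
 v(x) = sqrt(C1 + x^2)


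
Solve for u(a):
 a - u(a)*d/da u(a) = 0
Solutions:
 u(a) = -sqrt(C1 + a^2)
 u(a) = sqrt(C1 + a^2)


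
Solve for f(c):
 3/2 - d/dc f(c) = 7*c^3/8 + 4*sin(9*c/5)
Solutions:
 f(c) = C1 - 7*c^4/32 + 3*c/2 + 20*cos(9*c/5)/9


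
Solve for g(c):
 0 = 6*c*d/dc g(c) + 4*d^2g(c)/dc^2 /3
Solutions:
 g(c) = C1 + C2*erf(3*c/2)


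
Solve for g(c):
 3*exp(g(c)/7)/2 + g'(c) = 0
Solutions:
 g(c) = 7*log(1/(C1 + 3*c)) + 7*log(14)


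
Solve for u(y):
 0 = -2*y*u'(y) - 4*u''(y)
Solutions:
 u(y) = C1 + C2*erf(y/2)


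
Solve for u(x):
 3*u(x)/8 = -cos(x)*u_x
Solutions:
 u(x) = C1*(sin(x) - 1)^(3/16)/(sin(x) + 1)^(3/16)


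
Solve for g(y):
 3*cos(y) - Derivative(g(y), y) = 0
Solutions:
 g(y) = C1 + 3*sin(y)


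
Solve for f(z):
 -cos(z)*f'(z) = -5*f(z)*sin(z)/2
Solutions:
 f(z) = C1/cos(z)^(5/2)


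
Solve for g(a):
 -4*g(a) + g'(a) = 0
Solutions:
 g(a) = C1*exp(4*a)


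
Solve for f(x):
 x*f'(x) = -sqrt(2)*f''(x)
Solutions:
 f(x) = C1 + C2*erf(2^(1/4)*x/2)


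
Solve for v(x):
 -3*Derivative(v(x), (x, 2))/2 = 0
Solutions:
 v(x) = C1 + C2*x


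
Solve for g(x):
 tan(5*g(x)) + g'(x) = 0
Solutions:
 g(x) = -asin(C1*exp(-5*x))/5 + pi/5
 g(x) = asin(C1*exp(-5*x))/5


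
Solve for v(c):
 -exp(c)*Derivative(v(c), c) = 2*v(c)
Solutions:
 v(c) = C1*exp(2*exp(-c))


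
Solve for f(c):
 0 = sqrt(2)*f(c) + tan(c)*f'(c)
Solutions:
 f(c) = C1/sin(c)^(sqrt(2))


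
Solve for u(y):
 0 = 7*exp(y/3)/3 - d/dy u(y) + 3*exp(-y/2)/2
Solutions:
 u(y) = C1 + 7*exp(y/3) - 3*exp(-y/2)


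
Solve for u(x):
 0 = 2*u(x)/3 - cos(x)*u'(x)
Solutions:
 u(x) = C1*(sin(x) + 1)^(1/3)/(sin(x) - 1)^(1/3)


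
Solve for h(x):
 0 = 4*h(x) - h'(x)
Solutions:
 h(x) = C1*exp(4*x)


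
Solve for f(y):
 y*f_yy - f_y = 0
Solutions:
 f(y) = C1 + C2*y^2


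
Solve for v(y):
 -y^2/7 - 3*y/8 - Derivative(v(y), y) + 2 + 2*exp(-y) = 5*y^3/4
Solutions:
 v(y) = C1 - 5*y^4/16 - y^3/21 - 3*y^2/16 + 2*y - 2*exp(-y)


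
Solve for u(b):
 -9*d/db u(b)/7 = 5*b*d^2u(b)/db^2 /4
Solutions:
 u(b) = C1 + C2/b^(1/35)


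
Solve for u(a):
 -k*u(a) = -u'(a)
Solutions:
 u(a) = C1*exp(a*k)


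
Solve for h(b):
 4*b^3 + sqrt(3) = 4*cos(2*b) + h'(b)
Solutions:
 h(b) = C1 + b^4 + sqrt(3)*b - 2*sin(2*b)


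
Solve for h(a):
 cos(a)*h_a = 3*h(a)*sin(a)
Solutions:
 h(a) = C1/cos(a)^3


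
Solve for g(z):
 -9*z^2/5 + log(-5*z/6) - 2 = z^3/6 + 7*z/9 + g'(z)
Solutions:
 g(z) = C1 - z^4/24 - 3*z^3/5 - 7*z^2/18 + z*log(-z) + z*(-3 - log(6) + log(5))


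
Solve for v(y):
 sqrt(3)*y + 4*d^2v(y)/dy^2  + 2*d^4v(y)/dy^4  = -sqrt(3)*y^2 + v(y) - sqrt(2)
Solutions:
 v(y) = C1*exp(-y*sqrt(-1 + sqrt(6)/2)) + C2*exp(y*sqrt(-1 + sqrt(6)/2)) + C3*sin(y*sqrt(1 + sqrt(6)/2)) + C4*cos(y*sqrt(1 + sqrt(6)/2)) + sqrt(3)*y^2 + sqrt(3)*y + sqrt(2) + 8*sqrt(3)


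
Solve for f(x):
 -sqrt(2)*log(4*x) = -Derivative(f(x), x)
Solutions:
 f(x) = C1 + sqrt(2)*x*log(x) - sqrt(2)*x + 2*sqrt(2)*x*log(2)


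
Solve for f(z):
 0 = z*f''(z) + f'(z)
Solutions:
 f(z) = C1 + C2*log(z)


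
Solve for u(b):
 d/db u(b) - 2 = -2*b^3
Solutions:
 u(b) = C1 - b^4/2 + 2*b


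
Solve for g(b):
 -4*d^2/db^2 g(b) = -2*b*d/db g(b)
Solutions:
 g(b) = C1 + C2*erfi(b/2)


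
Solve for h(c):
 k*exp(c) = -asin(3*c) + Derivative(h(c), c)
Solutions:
 h(c) = C1 + c*asin(3*c) + k*exp(c) + sqrt(1 - 9*c^2)/3


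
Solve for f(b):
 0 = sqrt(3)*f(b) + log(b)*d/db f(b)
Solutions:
 f(b) = C1*exp(-sqrt(3)*li(b))


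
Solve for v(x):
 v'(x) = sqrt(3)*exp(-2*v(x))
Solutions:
 v(x) = log(-sqrt(C1 + 2*sqrt(3)*x))
 v(x) = log(C1 + 2*sqrt(3)*x)/2


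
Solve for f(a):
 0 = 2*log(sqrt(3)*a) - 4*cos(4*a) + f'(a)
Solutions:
 f(a) = C1 - 2*a*log(a) - a*log(3) + 2*a + sin(4*a)


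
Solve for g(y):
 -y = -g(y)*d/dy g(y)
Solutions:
 g(y) = -sqrt(C1 + y^2)
 g(y) = sqrt(C1 + y^2)


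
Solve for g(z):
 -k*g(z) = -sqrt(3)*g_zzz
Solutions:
 g(z) = C1*exp(3^(5/6)*k^(1/3)*z/3) + C2*exp(k^(1/3)*z*(-3^(5/6) + 3*3^(1/3)*I)/6) + C3*exp(-k^(1/3)*z*(3^(5/6) + 3*3^(1/3)*I)/6)


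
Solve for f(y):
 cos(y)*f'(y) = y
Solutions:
 f(y) = C1 + Integral(y/cos(y), y)


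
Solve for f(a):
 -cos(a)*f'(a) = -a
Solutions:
 f(a) = C1 + Integral(a/cos(a), a)


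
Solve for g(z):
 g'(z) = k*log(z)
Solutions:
 g(z) = C1 + k*z*log(z) - k*z


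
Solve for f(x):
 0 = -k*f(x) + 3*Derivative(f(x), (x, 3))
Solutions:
 f(x) = C1*exp(3^(2/3)*k^(1/3)*x/3) + C2*exp(k^(1/3)*x*(-3^(2/3) + 3*3^(1/6)*I)/6) + C3*exp(-k^(1/3)*x*(3^(2/3) + 3*3^(1/6)*I)/6)


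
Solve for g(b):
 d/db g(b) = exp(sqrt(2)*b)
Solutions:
 g(b) = C1 + sqrt(2)*exp(sqrt(2)*b)/2


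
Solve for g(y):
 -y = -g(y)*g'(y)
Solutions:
 g(y) = -sqrt(C1 + y^2)
 g(y) = sqrt(C1 + y^2)


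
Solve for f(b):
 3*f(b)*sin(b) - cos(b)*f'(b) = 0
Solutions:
 f(b) = C1/cos(b)^3


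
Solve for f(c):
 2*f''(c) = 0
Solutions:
 f(c) = C1 + C2*c


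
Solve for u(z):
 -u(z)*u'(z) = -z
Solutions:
 u(z) = -sqrt(C1 + z^2)
 u(z) = sqrt(C1 + z^2)


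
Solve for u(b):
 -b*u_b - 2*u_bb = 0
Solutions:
 u(b) = C1 + C2*erf(b/2)


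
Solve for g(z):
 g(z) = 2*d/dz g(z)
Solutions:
 g(z) = C1*exp(z/2)


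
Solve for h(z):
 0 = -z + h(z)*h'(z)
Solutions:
 h(z) = -sqrt(C1 + z^2)
 h(z) = sqrt(C1 + z^2)


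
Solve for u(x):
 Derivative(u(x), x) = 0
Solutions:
 u(x) = C1


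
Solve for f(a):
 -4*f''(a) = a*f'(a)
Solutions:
 f(a) = C1 + C2*erf(sqrt(2)*a/4)


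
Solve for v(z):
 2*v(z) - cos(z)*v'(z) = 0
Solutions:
 v(z) = C1*(sin(z) + 1)/(sin(z) - 1)


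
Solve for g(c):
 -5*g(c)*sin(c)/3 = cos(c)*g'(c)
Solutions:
 g(c) = C1*cos(c)^(5/3)


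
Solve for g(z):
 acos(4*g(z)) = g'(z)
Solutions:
 Integral(1/acos(4*_y), (_y, g(z))) = C1 + z


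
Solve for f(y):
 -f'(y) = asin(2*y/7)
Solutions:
 f(y) = C1 - y*asin(2*y/7) - sqrt(49 - 4*y^2)/2


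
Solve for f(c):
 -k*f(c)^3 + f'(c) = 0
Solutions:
 f(c) = -sqrt(2)*sqrt(-1/(C1 + c*k))/2
 f(c) = sqrt(2)*sqrt(-1/(C1 + c*k))/2


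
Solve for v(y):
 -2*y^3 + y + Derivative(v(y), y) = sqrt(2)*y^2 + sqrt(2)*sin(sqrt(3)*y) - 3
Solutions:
 v(y) = C1 + y^4/2 + sqrt(2)*y^3/3 - y^2/2 - 3*y - sqrt(6)*cos(sqrt(3)*y)/3


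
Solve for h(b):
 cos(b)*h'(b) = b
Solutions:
 h(b) = C1 + Integral(b/cos(b), b)


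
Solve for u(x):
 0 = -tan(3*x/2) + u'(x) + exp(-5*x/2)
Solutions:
 u(x) = C1 + log(tan(3*x/2)^2 + 1)/3 + 2*exp(-5*x/2)/5


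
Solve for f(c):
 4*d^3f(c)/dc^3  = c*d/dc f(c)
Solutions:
 f(c) = C1 + Integral(C2*airyai(2^(1/3)*c/2) + C3*airybi(2^(1/3)*c/2), c)


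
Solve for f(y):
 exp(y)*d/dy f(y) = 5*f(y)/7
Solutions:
 f(y) = C1*exp(-5*exp(-y)/7)


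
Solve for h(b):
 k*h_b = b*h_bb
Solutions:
 h(b) = C1 + b^(re(k) + 1)*(C2*sin(log(b)*Abs(im(k))) + C3*cos(log(b)*im(k)))


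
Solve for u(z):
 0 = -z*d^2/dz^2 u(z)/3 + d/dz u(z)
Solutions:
 u(z) = C1 + C2*z^4


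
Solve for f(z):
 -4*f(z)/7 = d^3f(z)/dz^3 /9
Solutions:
 f(z) = C3*exp(-42^(2/3)*z/7) + (C1*sin(3*14^(2/3)*3^(1/6)*z/14) + C2*cos(3*14^(2/3)*3^(1/6)*z/14))*exp(42^(2/3)*z/14)


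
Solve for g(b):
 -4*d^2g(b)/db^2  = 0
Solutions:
 g(b) = C1 + C2*b


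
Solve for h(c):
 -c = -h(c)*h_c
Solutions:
 h(c) = -sqrt(C1 + c^2)
 h(c) = sqrt(C1 + c^2)


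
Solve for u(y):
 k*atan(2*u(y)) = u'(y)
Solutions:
 Integral(1/atan(2*_y), (_y, u(y))) = C1 + k*y


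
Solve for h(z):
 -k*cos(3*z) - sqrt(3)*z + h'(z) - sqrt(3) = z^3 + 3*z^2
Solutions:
 h(z) = C1 + k*sin(3*z)/3 + z^4/4 + z^3 + sqrt(3)*z^2/2 + sqrt(3)*z


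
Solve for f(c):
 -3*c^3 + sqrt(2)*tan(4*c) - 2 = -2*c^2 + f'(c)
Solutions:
 f(c) = C1 - 3*c^4/4 + 2*c^3/3 - 2*c - sqrt(2)*log(cos(4*c))/4
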